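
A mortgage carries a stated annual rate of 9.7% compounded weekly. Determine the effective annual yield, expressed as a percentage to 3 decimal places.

10.176%

EAR = (1 + 0.097/52)^52 − 1.
= (1 + 0.001865)^52 − 1 = 1.101761 − 1 = 10.176%.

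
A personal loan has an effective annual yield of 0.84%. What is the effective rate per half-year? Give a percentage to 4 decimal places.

The per-half-year rate i satisfies (1 + i)^2 = 1 + 0.0084.
i = 1.0084^(1/2) − 1 = 0.0041912 = 0.4191%.

0.4191%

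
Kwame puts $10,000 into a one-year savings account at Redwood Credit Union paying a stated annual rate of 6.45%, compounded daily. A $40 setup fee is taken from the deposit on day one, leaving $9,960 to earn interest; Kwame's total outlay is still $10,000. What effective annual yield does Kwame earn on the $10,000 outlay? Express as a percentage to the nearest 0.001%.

6.235%

Value after one year: 9,960 × (1 + 0.0645/365)^365 = 9,960 × 1.066620 = $10,623.53.
Effective yield on the $10,000 outlay: 10,623.53 / 10,000 − 1 = 0.062353 = 6.235%.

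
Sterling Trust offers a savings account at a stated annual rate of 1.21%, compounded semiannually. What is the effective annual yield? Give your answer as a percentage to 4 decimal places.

EAR = (1 + 0.0121/2)^2 − 1.
= 1.012137 − 1 = 1.2137%.

1.2137%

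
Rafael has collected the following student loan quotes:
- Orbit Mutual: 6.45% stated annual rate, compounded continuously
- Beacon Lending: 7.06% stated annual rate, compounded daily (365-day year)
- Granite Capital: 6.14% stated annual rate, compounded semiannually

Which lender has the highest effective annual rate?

Beacon Lending

Orbit Mutual: e^0.0645 − 1 = 6.663%
Beacon Lending: (1 + 0.0706/365)^365 − 1 = 7.314%
Granite Capital: (1 + 0.0614/2)^2 − 1 = 6.234%
The highest effective annual rate is Beacon Lending at 7.314%.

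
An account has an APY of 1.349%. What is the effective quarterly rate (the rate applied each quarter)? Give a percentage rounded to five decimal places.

The per-quarter rate i satisfies (1 + i)^4 = 1 + 0.01349.
i = 1.01349^(1/4) − 1 = 0.0033556 = 0.33556%.

0.33556%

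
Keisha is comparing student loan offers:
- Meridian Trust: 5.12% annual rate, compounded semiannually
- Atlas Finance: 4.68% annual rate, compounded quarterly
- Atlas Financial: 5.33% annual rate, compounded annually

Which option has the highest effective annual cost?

Atlas Financial

Meridian Trust: (1 + 0.0512/2)^2 − 1 = 5.186%
Atlas Finance: (1 + 0.0468/4)^4 − 1 = 4.763%
Atlas Financial: compounded annually, EAR = 5.330%
The highest effective annual rate is Atlas Financial at 5.330%.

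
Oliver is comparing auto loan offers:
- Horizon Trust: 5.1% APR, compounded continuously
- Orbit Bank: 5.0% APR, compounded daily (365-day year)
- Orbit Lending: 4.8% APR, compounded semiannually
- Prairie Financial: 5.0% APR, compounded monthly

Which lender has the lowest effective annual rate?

Horizon Trust: e^0.051 − 1 = 5.232%
Orbit Bank: (1 + 0.050/365)^365 − 1 = 5.127%
Orbit Lending: (1 + 0.048/2)^2 − 1 = 4.858%
Prairie Financial: (1 + 0.050/12)^12 − 1 = 5.116%
The lowest effective annual rate is Orbit Lending at 4.858%.

Orbit Lending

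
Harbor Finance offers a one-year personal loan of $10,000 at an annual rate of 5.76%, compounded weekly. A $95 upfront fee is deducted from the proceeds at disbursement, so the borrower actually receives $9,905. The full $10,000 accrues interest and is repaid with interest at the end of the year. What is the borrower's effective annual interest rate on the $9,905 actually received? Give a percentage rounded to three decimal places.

Amount owed after one year: 10,000 × (1 + 0.0576/52)^52 = 10,000 × 1.059257 = $10,592.57.
Effective rate on net proceeds: 10,592.57 / 9,905 − 1 = 0.069417 = 6.942%.

6.942%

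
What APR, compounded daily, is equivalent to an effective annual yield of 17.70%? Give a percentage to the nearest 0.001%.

16.301%

(1 + r/365)^365 − 1 = 0.1770, so 1 + r/365 = 1.1770^(1/365).
r/365 = 0.000447, so r = 0.163005 = 16.301%.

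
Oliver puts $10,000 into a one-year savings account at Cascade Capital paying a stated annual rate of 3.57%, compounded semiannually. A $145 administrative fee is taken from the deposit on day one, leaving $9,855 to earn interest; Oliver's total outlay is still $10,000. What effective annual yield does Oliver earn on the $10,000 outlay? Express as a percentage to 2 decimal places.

2.10%

Value after one year: 9,855 × (1 + 0.0357/2)^2 = 9,855 × 1.036019 = $10,209.96.
Effective yield on the $10,000 outlay: 10,209.96 / 10,000 − 1 = 0.020996 = 2.10%.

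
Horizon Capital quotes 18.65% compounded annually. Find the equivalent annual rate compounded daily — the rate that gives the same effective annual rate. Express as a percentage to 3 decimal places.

17.105%

Compounded annually, EAR = nominal = 0.186500.
Solve (1 + r/365)^365 = 1.186500: r/365 = 1.186500^(1/365) − 1 = 0.000469, so r = 0.171048 = 17.105%.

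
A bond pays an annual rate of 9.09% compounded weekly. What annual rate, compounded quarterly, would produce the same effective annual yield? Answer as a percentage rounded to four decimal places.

9.1860%

EAR = (1 + 0.0909/52)^52 − 1 = 0.095073.
Solve (1 + r/4)^4 = 1.095073: r/4 = 1.095073^(1/4) − 1 = 0.022965, so r = 0.091860 = 9.1860%.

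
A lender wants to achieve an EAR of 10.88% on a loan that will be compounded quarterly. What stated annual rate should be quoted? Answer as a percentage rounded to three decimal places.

(1 + r/4)^4 − 1 = 0.1088, so 1 + r/4 = 1.1088^(1/4).
r/4 = 0.026156, so r = 0.104623 = 10.462%.

10.462%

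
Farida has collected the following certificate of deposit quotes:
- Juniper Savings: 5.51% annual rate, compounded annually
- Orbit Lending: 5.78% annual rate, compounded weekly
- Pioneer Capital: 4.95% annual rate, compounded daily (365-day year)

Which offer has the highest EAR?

Orbit Lending

Juniper Savings: compounded annually, EAR = 5.510%
Orbit Lending: (1 + 0.0578/52)^52 − 1 = 5.947%
Pioneer Capital: (1 + 0.0495/365)^365 − 1 = 5.074%
The highest effective annual rate is Orbit Lending at 5.947%.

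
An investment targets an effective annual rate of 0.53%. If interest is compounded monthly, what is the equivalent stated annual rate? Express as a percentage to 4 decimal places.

(1 + r/12)^12 − 1 = 0.0053, so 1 + r/12 = 1.0053^(1/12).
r/12 = 0.000441, so r = 0.005287 = 0.5287%.

0.5287%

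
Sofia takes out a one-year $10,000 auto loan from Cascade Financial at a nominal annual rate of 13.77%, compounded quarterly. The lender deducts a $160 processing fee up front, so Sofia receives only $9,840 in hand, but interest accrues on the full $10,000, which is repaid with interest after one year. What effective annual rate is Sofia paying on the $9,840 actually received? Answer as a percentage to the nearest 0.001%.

16.359%

Amount owed after one year: 10,000 × (1 + 0.1377/4)^4 = 10,000 × 1.144975 = $11,449.75.
Effective rate on net proceeds: 11,449.75 / 9,840 − 1 = 0.163593 = 16.359%.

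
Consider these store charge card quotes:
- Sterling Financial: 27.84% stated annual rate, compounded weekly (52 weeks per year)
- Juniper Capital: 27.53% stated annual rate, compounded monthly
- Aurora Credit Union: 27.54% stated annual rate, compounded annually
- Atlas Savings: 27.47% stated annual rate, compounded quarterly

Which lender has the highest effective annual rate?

Sterling Financial

Sterling Financial: (1 + 0.2784/52)^52 − 1 = 32.003%
Juniper Capital: (1 + 0.2753/12)^12 − 1 = 31.284%
Aurora Credit Union: compounded annually, EAR = 27.540%
Atlas Savings: (1 + 0.2747/4)^4 − 1 = 30.432%
The highest effective annual rate is Sterling Financial at 32.003%.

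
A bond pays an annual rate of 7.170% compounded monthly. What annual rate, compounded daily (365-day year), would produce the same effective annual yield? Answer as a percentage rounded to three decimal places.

7.149%

EAR = (1 + 0.07170/12)^12 − 1 = 0.074104.
Solve (1 + r/365)^365 = 1.074104: r/365 = 1.074104^(1/365) − 1 = 0.000196, so r = 0.071494 = 7.149%.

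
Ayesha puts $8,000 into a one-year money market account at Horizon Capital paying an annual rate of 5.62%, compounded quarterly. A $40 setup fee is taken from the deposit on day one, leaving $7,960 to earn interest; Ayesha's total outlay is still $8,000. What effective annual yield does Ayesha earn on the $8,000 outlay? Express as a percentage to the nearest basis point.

5.21%

Value after one year: 7,960 × (1 + 0.0562/4)^4 = 7,960 × 1.057396 = $8,416.87.
Effective yield on the $8,000 outlay: 8,416.87 / 8,000 − 1 = 0.052109 = 5.21%.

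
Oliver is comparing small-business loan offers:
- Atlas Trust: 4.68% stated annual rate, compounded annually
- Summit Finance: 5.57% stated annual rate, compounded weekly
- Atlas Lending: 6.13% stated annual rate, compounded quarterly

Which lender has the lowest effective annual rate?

Atlas Trust: compounded annually, EAR = 4.680%
Summit Finance: (1 + 0.0557/52)^52 − 1 = 5.725%
Atlas Lending: (1 + 0.0613/4)^4 − 1 = 6.272%
The lowest effective annual rate is Atlas Trust at 4.680%.

Atlas Trust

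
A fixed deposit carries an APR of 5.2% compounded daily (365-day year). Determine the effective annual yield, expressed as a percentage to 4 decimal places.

EAR = (1 + 0.052/365)^365 − 1.
= 1.053372 − 1 = 5.3372%.

5.3372%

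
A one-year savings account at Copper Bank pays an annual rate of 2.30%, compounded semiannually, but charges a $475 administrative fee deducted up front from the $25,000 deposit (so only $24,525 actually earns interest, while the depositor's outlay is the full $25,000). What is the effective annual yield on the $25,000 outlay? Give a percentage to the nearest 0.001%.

0.369%

Value after one year: 24,525 × (1 + 0.0230/2)^2 = 24,525 × 1.023132 = $25,092.32.
Effective yield on the $25,000 outlay: 25,092.32 / 25,000 − 1 = 0.003693 = 0.369%.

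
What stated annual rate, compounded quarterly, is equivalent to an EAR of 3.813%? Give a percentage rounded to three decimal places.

3.760%

(1 + r/4)^4 − 1 = 0.03813, so 1 + r/4 = 1.03813^(1/4).
r/4 = 0.009399, so r = 0.037597 = 3.760%.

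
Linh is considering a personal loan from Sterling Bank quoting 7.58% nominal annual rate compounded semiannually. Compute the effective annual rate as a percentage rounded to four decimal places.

EAR = (1 + 0.0758/2)^2 − 1.
= 1.077236 − 1 = 7.7236%.

7.7236%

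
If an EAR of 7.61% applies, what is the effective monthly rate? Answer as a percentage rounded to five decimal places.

0.61307%

The per-month rate i satisfies (1 + i)^12 = 1 + 0.0761.
i = 1.0761^(1/12) − 1 = 0.0061307 = 0.61307%.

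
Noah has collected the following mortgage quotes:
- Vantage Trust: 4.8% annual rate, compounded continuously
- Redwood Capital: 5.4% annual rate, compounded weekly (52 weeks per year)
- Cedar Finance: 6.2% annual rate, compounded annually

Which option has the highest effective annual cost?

Vantage Trust: e^0.048 − 1 = 4.917%
Redwood Capital: (1 + 0.054/52)^52 − 1 = 5.546%
Cedar Finance: compounded annually, EAR = 6.200%
The highest effective annual rate is Cedar Finance at 6.200%.

Cedar Finance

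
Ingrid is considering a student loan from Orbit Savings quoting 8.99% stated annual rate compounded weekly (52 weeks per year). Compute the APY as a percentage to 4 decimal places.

9.3980%

EAR = (1 + 0.0899/52)^52 − 1.
= (1 + 0.001729)^52 − 1 = 1.093980 − 1 = 9.3980%.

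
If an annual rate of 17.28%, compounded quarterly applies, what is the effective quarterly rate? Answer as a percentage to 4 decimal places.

With a nominal annual rate compounded quarterly, the periodic rate is the nominal rate divided by 4.
i = 0.1728 / 4 = 0.0432000 = 4.3200%.

4.3200%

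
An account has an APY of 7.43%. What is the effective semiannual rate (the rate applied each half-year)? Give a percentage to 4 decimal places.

The per-half-year rate i satisfies (1 + i)^2 = 1 + 0.0743.
i = 1.0743^(1/2) − 1 = 0.0364844 = 3.6484%.

3.6484%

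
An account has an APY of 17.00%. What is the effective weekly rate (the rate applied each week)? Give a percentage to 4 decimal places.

0.3024%

The per-week rate i satisfies (1 + i)^52 = 1 + 0.1700.
i = 1.1700^(1/52) − 1 = 0.0030239 = 0.3024%.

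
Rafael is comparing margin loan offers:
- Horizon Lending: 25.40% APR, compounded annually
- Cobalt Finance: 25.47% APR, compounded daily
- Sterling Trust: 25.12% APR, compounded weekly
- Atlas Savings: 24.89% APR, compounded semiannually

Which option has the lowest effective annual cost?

Horizon Lending

Horizon Lending: compounded annually, EAR = 25.400%
Cobalt Finance: (1 + 0.2547/365)^365 − 1 = 28.996%
Sterling Trust: (1 + 0.2512/52)^52 − 1 = 28.479%
Atlas Savings: (1 + 0.2489/2)^2 − 1 = 26.439%
The lowest effective annual rate is Horizon Lending at 25.400%.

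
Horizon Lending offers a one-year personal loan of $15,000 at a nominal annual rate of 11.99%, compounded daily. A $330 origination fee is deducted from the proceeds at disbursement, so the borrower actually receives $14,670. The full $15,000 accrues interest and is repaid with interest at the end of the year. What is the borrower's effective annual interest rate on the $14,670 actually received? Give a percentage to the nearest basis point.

15.27%

Amount owed after one year: 15,000 × (1 + 0.1199/365)^365 = 15,000 × 1.127362 = $16,910.43.
Effective rate on net proceeds: 16,910.43 / 14,670 − 1 = 0.152722 = 15.27%.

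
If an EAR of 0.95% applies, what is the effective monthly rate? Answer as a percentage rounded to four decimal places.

0.0788%

The per-month rate i satisfies (1 + i)^12 = 1 + 0.0095.
i = 1.0095^(1/12) − 1 = 0.0007882 = 0.0788%.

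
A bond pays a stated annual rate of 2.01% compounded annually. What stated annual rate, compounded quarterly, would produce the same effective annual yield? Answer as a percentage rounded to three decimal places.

1.995%

Compounded annually, EAR = nominal = 0.020100.
Solve (1 + r/4)^4 = 1.020100: r/4 = 1.020100^(1/4) − 1 = 0.004988, so r = 0.019950 = 1.995%.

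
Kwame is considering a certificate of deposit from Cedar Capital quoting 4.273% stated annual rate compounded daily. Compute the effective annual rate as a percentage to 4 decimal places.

EAR = (1 + 0.04273/365)^365 − 1.
= (1 + 0.000117)^365 − 1 = 1.043653 − 1 = 4.3653%.

4.3653%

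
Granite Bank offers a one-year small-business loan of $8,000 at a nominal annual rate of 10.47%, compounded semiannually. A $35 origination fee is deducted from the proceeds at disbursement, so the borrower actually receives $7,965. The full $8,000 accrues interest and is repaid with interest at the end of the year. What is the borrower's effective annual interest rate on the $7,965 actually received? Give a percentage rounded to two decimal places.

Amount owed after one year: 8,000 × (1 + 0.1047/2)^2 = 8,000 × 1.107441 = $8,859.52.
Effective rate on net proceeds: 8,859.52 / 7,965 − 1 = 0.112307 = 11.23%.

11.23%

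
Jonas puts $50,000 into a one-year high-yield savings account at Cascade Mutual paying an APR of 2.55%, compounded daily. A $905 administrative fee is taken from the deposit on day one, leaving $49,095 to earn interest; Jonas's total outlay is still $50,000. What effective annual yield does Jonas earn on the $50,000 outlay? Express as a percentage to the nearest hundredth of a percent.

Value after one year: 49,095 × (1 + 0.0255/365)^365 = 49,095 × 1.025827 = $50,362.98.
Effective yield on the $50,000 outlay: 50,362.98 / 50,000 − 1 = 0.007260 = 0.73%.

0.73%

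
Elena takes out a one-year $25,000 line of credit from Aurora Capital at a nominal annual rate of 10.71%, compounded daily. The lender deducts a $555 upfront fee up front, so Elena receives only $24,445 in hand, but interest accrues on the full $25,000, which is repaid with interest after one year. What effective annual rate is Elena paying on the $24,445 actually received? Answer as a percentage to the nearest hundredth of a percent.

13.83%

Amount owed after one year: 25,000 × (1 + 0.1071/365)^365 = 25,000 × 1.113028 = $27,825.70.
Effective rate on net proceeds: 27,825.70 / 24,445 − 1 = 0.138298 = 13.83%.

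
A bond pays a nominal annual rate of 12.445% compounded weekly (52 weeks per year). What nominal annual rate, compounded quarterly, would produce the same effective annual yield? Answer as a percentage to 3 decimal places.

EAR = (1 + 0.12445/52)^52 − 1 = 0.132357.
Solve (1 + r/4)^4 = 1.132357: r/4 = 1.132357^(1/4) − 1 = 0.031563, so r = 0.126253 = 12.625%.

12.625%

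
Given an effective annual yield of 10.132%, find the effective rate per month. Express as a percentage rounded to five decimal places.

The per-month rate i satisfies (1 + i)^12 = 1 + 0.10132.
i = 1.10132^(1/12) − 1 = 0.0080749 = 0.80749%.

0.80749%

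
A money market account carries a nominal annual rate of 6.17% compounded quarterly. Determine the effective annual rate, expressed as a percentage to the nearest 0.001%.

EAR = (1 + 0.0617/4)^4 − 1.
= (1 + 0.015425)^4 − 1 = 1.063142 − 1 = 6.314%.

6.314%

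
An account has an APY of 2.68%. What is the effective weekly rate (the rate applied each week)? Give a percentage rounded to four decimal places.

The per-week rate i satisfies (1 + i)^52 = 1 + 0.0268.
i = 1.0268^(1/52) − 1 = 0.0005087 = 0.0509%.

0.0509%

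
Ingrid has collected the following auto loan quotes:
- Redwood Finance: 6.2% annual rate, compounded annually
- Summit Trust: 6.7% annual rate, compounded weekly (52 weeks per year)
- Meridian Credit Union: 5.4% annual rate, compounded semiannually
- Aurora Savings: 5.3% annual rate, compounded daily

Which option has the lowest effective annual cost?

Aurora Savings

Redwood Finance: compounded annually, EAR = 6.200%
Summit Trust: (1 + 0.067/52)^52 − 1 = 6.925%
Meridian Credit Union: (1 + 0.054/2)^2 − 1 = 5.473%
Aurora Savings: (1 + 0.053/365)^365 − 1 = 5.443%
The lowest effective annual rate is Aurora Savings at 5.443%.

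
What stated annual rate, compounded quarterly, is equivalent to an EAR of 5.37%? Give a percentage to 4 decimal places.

(1 + r/4)^4 − 1 = 0.0537, so 1 + r/4 = 1.0537^(1/4).
r/4 = 0.013163, so r = 0.052651 = 5.2651%.

5.2651%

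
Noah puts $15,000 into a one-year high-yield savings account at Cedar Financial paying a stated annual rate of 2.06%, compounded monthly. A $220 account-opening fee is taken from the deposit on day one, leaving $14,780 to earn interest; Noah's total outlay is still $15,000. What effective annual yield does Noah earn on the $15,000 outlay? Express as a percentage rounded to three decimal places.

0.582%

Value after one year: 14,780 × (1 + 0.0206/12)^12 = 14,780 × 1.020796 = $15,087.36.
Effective yield on the $15,000 outlay: 15,087.36 / 15,000 − 1 = 0.005824 = 0.582%.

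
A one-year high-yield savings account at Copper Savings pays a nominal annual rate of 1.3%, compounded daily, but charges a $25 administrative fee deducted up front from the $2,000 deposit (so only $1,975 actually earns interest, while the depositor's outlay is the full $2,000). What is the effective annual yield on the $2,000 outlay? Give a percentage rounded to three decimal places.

Value after one year: 1,975 × (1 + 0.013/365)^365 = 1,975 × 1.013085 = $2,000.84.
Effective yield on the $2,000 outlay: 2,000.84 / 2,000 − 1 = 0.000421 = 0.042%.

0.042%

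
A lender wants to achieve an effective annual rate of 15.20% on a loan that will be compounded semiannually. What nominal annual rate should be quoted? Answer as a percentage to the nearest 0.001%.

(1 + r/2)^2 − 1 = 0.1520, so 1 + r/2 = 1.1520^(1/2).
r/2 = 0.073313, so r = 0.146625 = 14.663%.

14.663%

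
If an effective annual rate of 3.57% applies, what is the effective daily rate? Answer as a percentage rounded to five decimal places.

The per-day rate i satisfies (1 + i)^365 = 1 + 0.0357.
i = 1.0357^(1/365) − 1 = 0.0000961 = 0.00961%.

0.00961%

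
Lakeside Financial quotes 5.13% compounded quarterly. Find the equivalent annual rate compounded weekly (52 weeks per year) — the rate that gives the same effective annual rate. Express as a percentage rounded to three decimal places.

5.100%

EAR = (1 + 0.0513/4)^4 − 1 = 0.052295.
Solve (1 + r/52)^52 = 1.052295: r/52 = 1.052295^(1/52) − 1 = 0.000981, so r = 0.050999 = 5.100%.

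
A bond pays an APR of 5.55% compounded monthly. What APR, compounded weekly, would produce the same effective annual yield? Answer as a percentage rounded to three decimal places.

EAR = (1 + 0.0555/12)^12 − 1 = 0.056934.
Solve (1 + r/52)^52 = 1.056934: r/52 = 1.056934^(1/52) − 1 = 0.001065, so r = 0.055402 = 5.540%.

5.540%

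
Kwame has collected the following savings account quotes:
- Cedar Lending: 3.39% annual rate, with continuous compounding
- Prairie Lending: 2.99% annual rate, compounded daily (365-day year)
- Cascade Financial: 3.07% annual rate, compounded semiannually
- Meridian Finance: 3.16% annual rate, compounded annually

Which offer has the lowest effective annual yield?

Cedar Lending: e^0.0339 − 1 = 3.448%
Prairie Lending: (1 + 0.0299/365)^365 − 1 = 3.035%
Cascade Financial: (1 + 0.0307/2)^2 − 1 = 3.094%
Meridian Finance: compounded annually, EAR = 3.160%
The lowest effective annual rate is Prairie Lending at 3.035%.

Prairie Lending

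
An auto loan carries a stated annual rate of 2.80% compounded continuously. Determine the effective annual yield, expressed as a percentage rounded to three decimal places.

With continuous compounding, EAR = e^0.0280 − 1.
e^0.0280 = 1.028396, so EAR = 0.028396 = 2.840%.

2.840%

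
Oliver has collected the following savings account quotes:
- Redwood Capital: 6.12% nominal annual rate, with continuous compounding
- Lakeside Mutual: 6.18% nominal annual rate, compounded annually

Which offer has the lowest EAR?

Lakeside Mutual

Redwood Capital: e^0.0612 − 1 = 6.311%
Lakeside Mutual: compounded annually, EAR = 6.180%
The lowest effective annual rate is Lakeside Mutual at 6.180%.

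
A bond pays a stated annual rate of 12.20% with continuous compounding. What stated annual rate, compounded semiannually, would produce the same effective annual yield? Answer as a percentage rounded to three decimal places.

12.580%

EAR under continuous compounding: e^0.1220 − 1 = 0.129754.
Solve (1 + r/2)^2 = 1.129754: r/2 = 1.129754^(1/2) − 1 = 0.062899, so r = 0.125798 = 12.580%.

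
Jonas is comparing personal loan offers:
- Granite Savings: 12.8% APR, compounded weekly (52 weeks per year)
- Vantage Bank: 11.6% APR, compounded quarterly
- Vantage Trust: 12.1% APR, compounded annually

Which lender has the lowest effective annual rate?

Granite Savings: (1 + 0.128/52)^52 − 1 = 13.637%
Vantage Bank: (1 + 0.116/4)^4 − 1 = 12.114%
Vantage Trust: compounded annually, EAR = 12.100%
The lowest effective annual rate is Vantage Trust at 12.100%.

Vantage Trust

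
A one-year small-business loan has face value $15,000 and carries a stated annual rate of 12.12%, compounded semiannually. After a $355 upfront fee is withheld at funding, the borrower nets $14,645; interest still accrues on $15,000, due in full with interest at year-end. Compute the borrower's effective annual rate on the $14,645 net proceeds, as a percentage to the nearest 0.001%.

Amount owed after one year: 15,000 × (1 + 0.1212/2)^2 = 15,000 × 1.124872 = $16,873.09.
Effective rate on net proceeds: 16,873.09 / 14,645 − 1 = 0.152140 = 15.214%.

15.214%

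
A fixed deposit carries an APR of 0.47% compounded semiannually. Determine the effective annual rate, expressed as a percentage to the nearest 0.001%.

0.471%

EAR = (1 + 0.0047/2)^2 − 1.
= 1.004706 − 1 = 0.471%.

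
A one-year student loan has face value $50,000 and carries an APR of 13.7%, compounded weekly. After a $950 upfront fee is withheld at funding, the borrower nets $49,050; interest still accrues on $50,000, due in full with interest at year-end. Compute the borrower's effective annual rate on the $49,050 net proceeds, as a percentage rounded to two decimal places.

Amount owed after one year: 50,000 × (1 + 0.137/52)^52 = 50,000 × 1.146622 = $57,331.08.
Effective rate on net proceeds: 57,331.08 / 49,050 − 1 = 0.168829 = 16.88%.

16.88%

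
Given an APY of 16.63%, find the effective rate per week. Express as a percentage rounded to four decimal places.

0.2963%

The per-week rate i satisfies (1 + i)^52 = 1 + 0.1663.
i = 1.1663^(1/52) − 1 = 0.0029628 = 0.2963%.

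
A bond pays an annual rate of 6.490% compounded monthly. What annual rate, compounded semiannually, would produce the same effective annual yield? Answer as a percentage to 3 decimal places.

EAR = (1 + 0.06490/12)^12 − 1 = 0.066866.
Solve (1 + r/2)^2 = 1.066866: r/2 = 1.066866^(1/2) − 1 = 0.032892, so r = 0.065784 = 6.578%.

6.578%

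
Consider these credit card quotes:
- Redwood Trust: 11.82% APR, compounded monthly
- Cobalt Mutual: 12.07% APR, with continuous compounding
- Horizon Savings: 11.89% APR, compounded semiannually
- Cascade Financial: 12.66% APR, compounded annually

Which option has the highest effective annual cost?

Redwood Trust: (1 + 0.1182/12)^12 − 1 = 12.482%
Cobalt Mutual: e^0.1207 − 1 = 12.829%
Horizon Savings: (1 + 0.1189/2)^2 − 1 = 12.243%
Cascade Financial: compounded annually, EAR = 12.660%
The highest effective annual rate is Cobalt Mutual at 12.829%.

Cobalt Mutual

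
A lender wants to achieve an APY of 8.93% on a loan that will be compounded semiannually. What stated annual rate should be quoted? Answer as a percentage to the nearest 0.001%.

(1 + r/2)^2 − 1 = 0.0893, so 1 + r/2 = 1.0893^(1/2).
r/2 = 0.043695, so r = 0.087391 = 8.739%.

8.739%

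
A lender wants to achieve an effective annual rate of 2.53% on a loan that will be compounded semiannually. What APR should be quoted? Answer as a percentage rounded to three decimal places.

2.514%

(1 + r/2)^2 − 1 = 0.0253, so 1 + r/2 = 1.0253^(1/2).
r/2 = 0.012571, so r = 0.025142 = 2.514%.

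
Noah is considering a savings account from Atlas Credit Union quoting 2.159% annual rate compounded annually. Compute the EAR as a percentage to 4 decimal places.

2.1590%

Annual compounding means the effective rate equals the nominal rate: 2.1590%.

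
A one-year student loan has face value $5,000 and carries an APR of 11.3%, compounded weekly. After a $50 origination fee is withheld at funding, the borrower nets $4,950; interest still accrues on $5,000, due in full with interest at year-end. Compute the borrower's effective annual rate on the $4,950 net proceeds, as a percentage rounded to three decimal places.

Amount owed after one year: 5,000 × (1 + 0.113/52)^52 = 5,000 × 1.119495 = $5,597.47.
Effective rate on net proceeds: 5,597.47 / 4,950 − 1 = 0.130803 = 13.080%.

13.080%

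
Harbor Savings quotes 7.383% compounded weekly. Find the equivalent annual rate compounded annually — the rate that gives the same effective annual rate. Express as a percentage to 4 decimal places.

EAR = (1 + 0.07383/52)^52 − 1 = 0.076567.
Compounded annually, the equivalent nominal rate is the EAR itself: 7.6567%.

7.6567%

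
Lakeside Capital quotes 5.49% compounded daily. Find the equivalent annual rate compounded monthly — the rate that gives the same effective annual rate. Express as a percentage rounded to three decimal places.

EAR = (1 + 0.0549/365)^365 − 1 = 0.056431.
Solve (1 + r/12)^12 = 1.056431: r/12 = 1.056431^(1/12) − 1 = 0.004585, so r = 0.055022 = 5.502%.

5.502%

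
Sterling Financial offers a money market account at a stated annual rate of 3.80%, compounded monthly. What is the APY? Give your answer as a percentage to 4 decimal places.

3.8669%

EAR = (1 + 0.0380/12)^12 − 1.
= 1.038669 − 1 = 3.8669%.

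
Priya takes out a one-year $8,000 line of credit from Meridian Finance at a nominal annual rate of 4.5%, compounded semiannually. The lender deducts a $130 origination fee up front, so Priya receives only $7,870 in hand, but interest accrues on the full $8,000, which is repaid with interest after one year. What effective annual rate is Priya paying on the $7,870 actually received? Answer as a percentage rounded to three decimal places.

6.278%

Amount owed after one year: 8,000 × (1 + 0.045/2)^2 = 8,000 × 1.045506 = $8,364.05.
Effective rate on net proceeds: 8,364.05 / 7,870 − 1 = 0.062776 = 6.278%.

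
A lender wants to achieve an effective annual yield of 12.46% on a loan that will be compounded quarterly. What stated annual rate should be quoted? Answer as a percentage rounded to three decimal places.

11.917%

(1 + r/4)^4 − 1 = 0.1246, so 1 + r/4 = 1.1246^(1/4).
r/4 = 0.029792, so r = 0.119168 = 11.917%.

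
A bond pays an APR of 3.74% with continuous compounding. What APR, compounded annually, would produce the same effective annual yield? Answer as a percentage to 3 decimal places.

EAR under continuous compounding: e^0.0374 − 1 = 0.038108.
Compounded annually, the equivalent nominal rate is the EAR itself: 3.811%.

3.811%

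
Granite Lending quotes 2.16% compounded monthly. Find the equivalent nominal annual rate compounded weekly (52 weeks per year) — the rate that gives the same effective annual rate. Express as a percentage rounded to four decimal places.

EAR = (1 + 0.0216/12)^12 − 1 = 0.021815.
Solve (1 + r/52)^52 = 1.021815: r/52 = 1.021815^(1/52) − 1 = 0.000415, so r = 0.021585 = 2.1585%.

2.1585%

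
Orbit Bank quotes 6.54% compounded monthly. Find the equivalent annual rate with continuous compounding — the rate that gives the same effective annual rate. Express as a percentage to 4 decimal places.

EAR = (1 + 0.0654/12)^12 − 1 = 0.067396.
Equivalent continuous rate: r = ln(1 + 0.067396) = 0.065222 = 6.5222%.

6.5222%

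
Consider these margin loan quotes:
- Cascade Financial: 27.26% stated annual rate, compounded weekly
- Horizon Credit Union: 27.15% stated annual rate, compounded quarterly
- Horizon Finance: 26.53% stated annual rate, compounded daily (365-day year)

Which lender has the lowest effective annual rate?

Horizon Credit Union

Cascade Financial: (1 + 0.2726/52)^52 − 1 = 31.244%
Horizon Credit Union: (1 + 0.2715/4)^4 − 1 = 30.041%
Horizon Finance: (1 + 0.2653/365)^365 − 1 = 30.370%
The lowest effective annual rate is Horizon Credit Union at 30.041%.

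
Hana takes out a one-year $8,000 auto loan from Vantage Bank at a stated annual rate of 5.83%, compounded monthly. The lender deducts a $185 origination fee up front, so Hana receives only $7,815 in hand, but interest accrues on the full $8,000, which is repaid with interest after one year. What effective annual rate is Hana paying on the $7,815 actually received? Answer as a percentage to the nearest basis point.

Amount owed after one year: 8,000 × (1 + 0.0583/12)^12 = 8,000 × 1.059883 = $8,479.07.
Effective rate on net proceeds: 8,479.07 / 7,815 − 1 = 0.084973 = 8.50%.

8.50%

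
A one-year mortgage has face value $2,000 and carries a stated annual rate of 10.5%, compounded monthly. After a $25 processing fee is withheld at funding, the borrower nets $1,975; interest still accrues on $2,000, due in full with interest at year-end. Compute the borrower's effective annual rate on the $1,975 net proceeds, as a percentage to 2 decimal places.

Amount owed after one year: 2,000 × (1 + 0.105/12)^12 = 2,000 × 1.110203 = $2,220.41.
Effective rate on net proceeds: 2,220.41 / 1,975 − 1 = 0.124257 = 12.43%.

12.43%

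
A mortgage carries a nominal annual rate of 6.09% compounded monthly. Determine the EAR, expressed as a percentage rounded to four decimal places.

6.2629%

EAR = (1 + 0.0609/12)^12 − 1.
= (1 + 0.005075)^12 − 1 = 1.062629 − 1 = 6.2629%.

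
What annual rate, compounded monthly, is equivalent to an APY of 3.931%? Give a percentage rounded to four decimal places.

3.8619%

(1 + r/12)^12 − 1 = 0.03931, so 1 + r/12 = 1.03931^(1/12).
r/12 = 0.003218, so r = 0.038619 = 3.8619%.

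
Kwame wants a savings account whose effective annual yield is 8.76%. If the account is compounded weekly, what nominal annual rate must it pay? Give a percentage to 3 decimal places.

(1 + r/52)^52 − 1 = 0.0876, so 1 + r/52 = 1.0876^(1/52).
r/52 = 0.001616, so r = 0.084041 = 8.404%.

8.404%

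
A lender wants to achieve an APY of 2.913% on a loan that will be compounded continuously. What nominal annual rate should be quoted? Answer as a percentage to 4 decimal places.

2.8714%

Continuous: nominal r satisfies e^r − 1 = 0.02913.
r = ln(1 + 0.02913) = ln(1.02913) = 0.028714 = 2.8714%.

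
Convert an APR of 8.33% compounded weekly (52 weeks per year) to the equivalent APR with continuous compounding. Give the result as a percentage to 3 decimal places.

8.323%

EAR = (1 + 0.0833/52)^52 − 1 = 0.086795.
Equivalent continuous rate: r = ln(1 + 0.086795) = 0.083233 = 8.323%.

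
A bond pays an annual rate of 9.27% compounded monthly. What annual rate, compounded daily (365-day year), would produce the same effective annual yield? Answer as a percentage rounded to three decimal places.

EAR = (1 + 0.0927/12)^12 − 1 = 0.096742.
Solve (1 + r/365)^365 = 1.096742: r/365 = 1.096742^(1/365) − 1 = 0.000253, so r = 0.092355 = 9.236%.

9.236%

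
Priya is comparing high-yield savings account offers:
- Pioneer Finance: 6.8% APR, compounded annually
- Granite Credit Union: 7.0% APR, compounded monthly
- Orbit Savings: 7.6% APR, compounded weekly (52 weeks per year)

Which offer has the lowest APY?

Pioneer Finance

Pioneer Finance: compounded annually, EAR = 6.800%
Granite Credit Union: (1 + 0.070/12)^12 − 1 = 7.229%
Orbit Savings: (1 + 0.076/52)^52 − 1 = 7.890%
The lowest effective annual rate is Pioneer Finance at 6.800%.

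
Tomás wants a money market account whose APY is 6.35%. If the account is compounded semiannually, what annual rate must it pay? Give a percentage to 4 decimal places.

(1 + r/2)^2 − 1 = 0.0635, so 1 + r/2 = 1.0635^(1/2).
r/2 = 0.031261, so r = 0.062523 = 6.2523%.

6.2523%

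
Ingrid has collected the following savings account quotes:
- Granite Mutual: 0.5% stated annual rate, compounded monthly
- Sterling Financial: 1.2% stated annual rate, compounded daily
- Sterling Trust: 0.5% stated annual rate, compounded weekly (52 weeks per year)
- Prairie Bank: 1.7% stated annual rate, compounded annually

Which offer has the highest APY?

Prairie Bank

Granite Mutual: (1 + 0.005/12)^12 − 1 = 0.501%
Sterling Financial: (1 + 0.012/365)^365 − 1 = 1.207%
Sterling Trust: (1 + 0.005/52)^52 − 1 = 0.501%
Prairie Bank: compounded annually, EAR = 1.700%
The highest effective annual rate is Prairie Bank at 1.700%.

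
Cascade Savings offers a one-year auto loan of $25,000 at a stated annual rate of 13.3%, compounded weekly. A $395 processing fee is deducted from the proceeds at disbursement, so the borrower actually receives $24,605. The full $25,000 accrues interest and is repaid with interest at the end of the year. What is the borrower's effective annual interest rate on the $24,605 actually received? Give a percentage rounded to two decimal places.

Amount owed after one year: 25,000 × (1 + 0.133/52)^52 = 25,000 × 1.142056 = $28,551.40.
Effective rate on net proceeds: 28,551.40 / 24,605 − 1 = 0.160390 = 16.04%.

16.04%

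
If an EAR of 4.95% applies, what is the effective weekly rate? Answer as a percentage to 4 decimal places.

The per-week rate i satisfies (1 + i)^52 = 1 + 0.0495.
i = 1.0495^(1/52) − 1 = 0.0009295 = 0.0930%.

0.0930%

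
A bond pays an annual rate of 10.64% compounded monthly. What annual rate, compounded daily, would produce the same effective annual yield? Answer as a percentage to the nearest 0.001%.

10.595%

EAR = (1 + 0.1064/12)^12 − 1 = 0.111745.
Solve (1 + r/365)^365 = 1.111745: r/365 = 1.111745^(1/365) − 1 = 0.000290, so r = 0.105946 = 10.595%.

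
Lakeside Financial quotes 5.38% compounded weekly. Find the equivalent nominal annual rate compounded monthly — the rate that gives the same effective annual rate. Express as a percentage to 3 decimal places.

EAR = (1 + 0.0538/52)^52 − 1 = 0.055244.
Solve (1 + r/12)^12 = 1.055244: r/12 = 1.055244^(1/12) − 1 = 0.004491, so r = 0.053893 = 5.389%.

5.389%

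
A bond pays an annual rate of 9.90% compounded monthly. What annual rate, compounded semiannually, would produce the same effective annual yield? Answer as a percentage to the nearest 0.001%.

EAR = (1 + 0.0990/12)^12 − 1 = 0.103618.
Solve (1 + r/2)^2 = 1.103618: r/2 = 1.103618^(1/2) − 1 = 0.050532, so r = 0.101064 = 10.106%.

10.106%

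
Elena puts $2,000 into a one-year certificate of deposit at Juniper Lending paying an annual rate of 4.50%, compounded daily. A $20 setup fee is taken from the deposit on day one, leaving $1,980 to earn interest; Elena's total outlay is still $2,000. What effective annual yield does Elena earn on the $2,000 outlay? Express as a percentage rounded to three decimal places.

3.556%

Value after one year: 1,980 × (1 + 0.0450/365)^365 = 1,980 × 1.046025 = $2,071.13.
Effective yield on the $2,000 outlay: 2,071.13 / 2,000 − 1 = 0.035565 = 3.556%.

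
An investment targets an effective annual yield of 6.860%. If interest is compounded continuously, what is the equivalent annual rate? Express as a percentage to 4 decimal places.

Continuous: nominal r satisfies e^r − 1 = 0.06860.
r = ln(1 + 0.06860) = ln(1.06860) = 0.066349 = 6.6349%.

6.6349%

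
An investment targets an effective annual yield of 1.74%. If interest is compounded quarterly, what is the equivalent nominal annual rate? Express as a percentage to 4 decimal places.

1.7288%

(1 + r/4)^4 − 1 = 0.0174, so 1 + r/4 = 1.0174^(1/4).
r/4 = 0.004322, so r = 0.017288 = 1.7288%.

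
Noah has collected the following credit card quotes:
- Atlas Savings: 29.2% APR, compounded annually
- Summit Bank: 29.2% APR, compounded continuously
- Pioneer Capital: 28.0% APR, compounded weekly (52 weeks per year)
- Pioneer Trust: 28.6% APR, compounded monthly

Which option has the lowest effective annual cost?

Atlas Savings

Atlas Savings: compounded annually, EAR = 29.200%
Summit Bank: e^0.292 − 1 = 33.910%
Pioneer Capital: (1 + 0.280/52)^52 − 1 = 32.214%
Pioneer Trust: (1 + 0.286/12)^12 − 1 = 32.663%
The lowest effective annual rate is Atlas Savings at 29.200%.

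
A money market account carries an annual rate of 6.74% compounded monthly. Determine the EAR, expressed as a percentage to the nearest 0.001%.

EAR = (1 + 0.0674/12)^12 − 1.
= 1.069522 − 1 = 6.952%.

6.952%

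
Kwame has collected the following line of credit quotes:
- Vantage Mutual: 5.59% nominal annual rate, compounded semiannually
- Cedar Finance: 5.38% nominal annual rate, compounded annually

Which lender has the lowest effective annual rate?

Vantage Mutual: (1 + 0.0559/2)^2 − 1 = 5.668%
Cedar Finance: compounded annually, EAR = 5.380%
The lowest effective annual rate is Cedar Finance at 5.380%.

Cedar Finance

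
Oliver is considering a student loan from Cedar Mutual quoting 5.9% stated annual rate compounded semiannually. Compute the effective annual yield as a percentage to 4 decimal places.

EAR = (1 + 0.059/2)^2 − 1.
= (1 + 0.029500)^2 − 1 = 1.059870 − 1 = 5.9870%.

5.9870%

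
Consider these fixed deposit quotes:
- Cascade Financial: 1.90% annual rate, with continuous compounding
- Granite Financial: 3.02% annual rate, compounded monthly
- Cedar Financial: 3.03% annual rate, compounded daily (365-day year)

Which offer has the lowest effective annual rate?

Cascade Financial

Cascade Financial: e^0.0190 − 1 = 1.918%
Granite Financial: (1 + 0.0302/12)^12 − 1 = 3.062%
Cedar Financial: (1 + 0.0303/365)^365 − 1 = 3.076%
The lowest effective annual rate is Cascade Financial at 1.918%.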